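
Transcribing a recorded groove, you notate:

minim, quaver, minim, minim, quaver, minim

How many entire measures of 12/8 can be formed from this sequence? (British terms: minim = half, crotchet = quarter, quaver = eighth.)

One bar of 12/8 = 12 eighth notes.
Convert each value to eighth notes: minim = 4; quaver = 1; minim = 4; minim = 4; quaver = 1; minim = 4.
Sum: 4 + 1 + 4 + 4 + 1 + 4 = 18.
18 ÷ 12 = 1 complete bar with 6 left over.

1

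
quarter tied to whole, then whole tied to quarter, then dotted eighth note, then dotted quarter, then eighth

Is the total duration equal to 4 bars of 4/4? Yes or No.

One bar of 4/4 = 16 sixteenth notes, so 4 bars = 64.
In sixteenth notes: quarter tied to whole (quarter + whole) = 20; whole tied to quarter (whole + quarter) = 20; dotted eighth note = 3; dotted quarter = 6; eighth = 2.
Total: 20 + 20 + 3 + 6 + 2 = 51.
51 falls short of 64, so the answer is No.

No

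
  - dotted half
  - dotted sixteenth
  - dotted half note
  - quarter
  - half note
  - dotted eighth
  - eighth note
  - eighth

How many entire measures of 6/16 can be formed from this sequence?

7

One bar of 6/16 = 12 thirty-second notes.
Each duration in thirty-second notes: dotted half = 24; dotted sixteenth = 3; dotted half note = 24; quarter = 8; half note = 16; dotted eighth = 6; eighth note = 4; eighth = 4.
Sum: 24 + 3 + 24 + 8 + 16 + 6 + 4 + 4 = 89.
89 ÷ 12 = 7 complete bars with 5 left over.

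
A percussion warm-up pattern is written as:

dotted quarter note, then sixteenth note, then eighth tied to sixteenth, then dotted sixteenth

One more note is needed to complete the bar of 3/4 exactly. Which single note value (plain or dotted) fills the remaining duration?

thirty-second note

The bar of 3/4 = 24 thirty-second notes.
Convert each value to thirty-second notes: dotted quarter note = 12; sixteenth note = 2; eighth tied to sixteenth (eighth + sixteenth) = 6; dotted sixteenth = 3.
Adding: 12 + 2 + 6 + 3 = 23.
Remaining: 24 − 23 = 1 thirty-second note, which is a thirty-second note.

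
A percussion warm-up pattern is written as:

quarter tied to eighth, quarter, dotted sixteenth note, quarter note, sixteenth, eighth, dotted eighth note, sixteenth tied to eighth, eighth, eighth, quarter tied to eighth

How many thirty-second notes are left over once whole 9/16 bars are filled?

15

One bar of 9/16 = 18 thirty-second notes.
Convert each value to thirty-second notes: quarter tied to eighth (quarter + eighth) = 12; quarter = 8; dotted sixteenth note = 3; quarter note = 8; sixteenth = 2; eighth = 4; dotted eighth note = 6; sixteenth tied to eighth (sixteenth + eighth) = 6; eighth = 4; eighth = 4; quarter tied to eighth (quarter + eighth) = 12.
Altogether 12 + 8 + 3 + 8 + 2 + 4 + 6 + 6 + 4 + 4 + 12 = 69.
69 ÷ 18 = 3 complete bars with 15 thirty-second notes remaining.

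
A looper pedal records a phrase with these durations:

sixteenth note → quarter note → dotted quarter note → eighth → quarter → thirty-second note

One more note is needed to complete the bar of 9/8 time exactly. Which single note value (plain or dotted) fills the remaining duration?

thirty-second note

The bar of 9/8 = 36 thirty-second notes.
Express everything in thirty-second notes: sixteenth note = 2; quarter note = 8; dotted quarter note = 12; eighth = 4; quarter = 8; thirty-second note = 1.
Sum: 2 + 8 + 12 + 4 + 8 + 1 = 35.
Remaining: 36 − 35 = 1 thirty-second note, which is a thirty-second note.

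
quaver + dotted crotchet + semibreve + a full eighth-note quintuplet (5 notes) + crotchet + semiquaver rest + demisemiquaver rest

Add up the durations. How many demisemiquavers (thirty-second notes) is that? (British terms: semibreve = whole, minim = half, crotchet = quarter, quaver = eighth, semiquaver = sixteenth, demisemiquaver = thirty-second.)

75

Each duration in thirty-second notes: quaver = 4; dotted crotchet = 12; semibreve = 32; a full eighth-note quintuplet (5 notes) (five quintuplet eighths span one half) = 16; crotchet = 8; semiquaver rest = 2; demisemiquaver rest = 1.
Sum: 4 + 12 + 32 + 16 + 8 + 2 + 1 = 75 thirty-second notes.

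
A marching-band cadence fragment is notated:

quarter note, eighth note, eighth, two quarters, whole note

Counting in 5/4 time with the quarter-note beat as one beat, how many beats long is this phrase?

One quarter-note beat = 2 eighth notes.
In eighth notes: quarter note = 2; eighth note = 1; eighth = 1; quarter = 2; quarter = 2; whole note = 8.
Sum: 2 + 1 + 1 + 2 + 2 + 8 = 16.
16 ÷ 2 = 8 beats.

8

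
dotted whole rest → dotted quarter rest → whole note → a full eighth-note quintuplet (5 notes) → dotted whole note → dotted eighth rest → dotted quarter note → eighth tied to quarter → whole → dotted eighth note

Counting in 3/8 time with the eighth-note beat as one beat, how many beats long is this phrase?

56

One eighth-note beat = 2 sixteenth notes.
Each duration in sixteenth notes: dotted whole rest = 24; dotted quarter rest = 6; whole note = 16; a full eighth-note quintuplet (5 notes) (five quintuplet eighths span one half) = 8; dotted whole note = 24; dotted eighth rest = 3; dotted quarter note = 6; eighth tied to quarter (eighth + quarter) = 6; whole = 16; dotted eighth note = 3.
Sum: 24 + 6 + 16 + 8 + 24 + 3 + 6 + 6 + 16 + 3 = 112.
112 ÷ 2 = 56 beats.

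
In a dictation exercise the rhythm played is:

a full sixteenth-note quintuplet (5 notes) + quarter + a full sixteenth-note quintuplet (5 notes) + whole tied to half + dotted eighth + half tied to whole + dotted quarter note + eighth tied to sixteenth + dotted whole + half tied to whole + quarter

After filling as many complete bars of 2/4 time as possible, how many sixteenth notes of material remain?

One bar of 2/4 = 8 sixteenth notes.
Working in sixteenth notes: a full sixteenth-note quintuplet (5 notes) (five quintuplet sixteenths span one quarter) = 4; quarter = 4; a full sixteenth-note quintuplet (5 notes) (five quintuplet sixteenths span one quarter) = 4; whole tied to half (whole + half) = 24; dotted eighth = 3; half tied to whole (half + whole) = 24; dotted quarter note = 6; eighth tied to sixteenth (eighth + sixteenth) = 3; dotted whole = 24; half tied to whole (half + whole) = 24; quarter = 4.
Total: 4 + 4 + 4 + 24 + 3 + 24 + 6 + 3 + 24 + 24 + 4 = 124.
124 ÷ 8 = 15 complete bars with 4 sixteenth notes remaining.

4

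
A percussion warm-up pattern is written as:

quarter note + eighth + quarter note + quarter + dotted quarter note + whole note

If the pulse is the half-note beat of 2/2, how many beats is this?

One half-note beat = 4 eighth notes.
Convert each value to eighth notes: quarter note = 2; eighth = 1; quarter note = 2; quarter = 2; dotted quarter note = 3; whole note = 8.
Altogether 2 + 1 + 2 + 2 + 3 + 8 = 18.
18 ÷ 4 = 4.5 beats.

4.5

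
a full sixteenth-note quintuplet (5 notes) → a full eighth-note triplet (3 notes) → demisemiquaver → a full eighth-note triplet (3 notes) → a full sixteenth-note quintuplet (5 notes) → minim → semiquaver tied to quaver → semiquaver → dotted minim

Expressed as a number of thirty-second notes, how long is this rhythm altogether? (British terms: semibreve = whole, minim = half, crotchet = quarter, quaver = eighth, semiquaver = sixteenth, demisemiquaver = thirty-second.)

Each duration in thirty-second notes: a full sixteenth-note quintuplet (5 notes) (five quintuplet sixteenths span one quarter) = 8; a full eighth-note triplet (3 notes) (three triplet eighths span one quarter) = 8; demisemiquaver = 1; a full eighth-note triplet (3 notes) (three triplet eighths span one quarter) = 8; a full sixteenth-note quintuplet (5 notes) (five quintuplet sixteenths span one quarter) = 8; minim = 16; semiquaver tied to quaver (semiquaver + quaver) = 6; semiquaver = 2; dotted minim = 24.
Sum: 8 + 8 + 1 + 8 + 8 + 16 + 6 + 2 + 24 = 81 thirty-second notes.

81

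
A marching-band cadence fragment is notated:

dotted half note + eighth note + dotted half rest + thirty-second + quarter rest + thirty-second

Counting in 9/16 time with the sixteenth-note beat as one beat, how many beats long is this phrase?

One sixteenth-note beat = 2 thirty-second notes.
Express everything in thirty-second notes: dotted half note = 24; eighth note = 4; dotted half rest = 24; thirty-second = 1; quarter rest = 8; thirty-second = 1.
Sum: 24 + 4 + 24 + 1 + 8 + 1 = 62.
62 ÷ 2 = 31 beats.

31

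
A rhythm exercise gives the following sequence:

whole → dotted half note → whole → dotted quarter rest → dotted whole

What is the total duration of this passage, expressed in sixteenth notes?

Working in sixteenth notes: whole = 16; dotted half note = 12; whole = 16; dotted quarter rest = 6; dotted whole = 24.
Total: 16 + 12 + 16 + 6 + 24 = 74 sixteenth notes.

74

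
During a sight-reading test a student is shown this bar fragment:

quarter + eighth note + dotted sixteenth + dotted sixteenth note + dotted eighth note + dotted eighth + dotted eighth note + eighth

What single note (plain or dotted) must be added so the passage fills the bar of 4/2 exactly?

dotted half note

The bar of 4/2 = 64 thirty-second notes.
Convert each value to thirty-second notes: quarter = 8; eighth note = 4; dotted sixteenth = 3; dotted sixteenth note = 3; dotted eighth note = 6; dotted eighth = 6; dotted eighth note = 6; eighth = 4.
Altogether 8 + 4 + 3 + 3 + 6 + 6 + 6 + 4 = 40.
Remaining: 64 − 40 = 24 thirty-second notes, which is a dotted half note.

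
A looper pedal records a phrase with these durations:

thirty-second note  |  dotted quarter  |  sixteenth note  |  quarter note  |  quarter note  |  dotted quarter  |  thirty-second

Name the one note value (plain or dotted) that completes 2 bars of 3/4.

eighth note

2 bars of 3/4 = 48 thirty-second notes.
Convert each value to thirty-second notes: thirty-second note = 1; dotted quarter = 12; sixteenth note = 2; quarter note = 8; quarter note = 8; dotted quarter = 12; thirty-second = 1.
Adding: 1 + 12 + 2 + 8 + 8 + 12 + 1 = 44.
Remaining: 48 − 44 = 4 thirty-second notes, which is a eighth note.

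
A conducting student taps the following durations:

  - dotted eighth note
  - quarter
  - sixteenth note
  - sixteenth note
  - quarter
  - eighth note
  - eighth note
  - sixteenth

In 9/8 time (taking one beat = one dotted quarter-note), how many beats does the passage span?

3

One dotted quarter-note beat = 6 sixteenth notes.
Convert each value to sixteenth notes: dotted eighth note = 3; quarter = 4; sixteenth note = 1; sixteenth note = 1; quarter = 4; eighth note = 2; eighth note = 2; sixteenth = 1.
Sum: 3 + 4 + 1 + 1 + 4 + 2 + 2 + 1 = 18.
18 ÷ 6 = 3 beats.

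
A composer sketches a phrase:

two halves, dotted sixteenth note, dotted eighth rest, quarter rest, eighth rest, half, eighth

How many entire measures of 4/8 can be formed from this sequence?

4

One bar of 4/8 = 16 thirty-second notes.
In thirty-second notes: half = 16; half = 16; dotted sixteenth note = 3; dotted eighth rest = 6; quarter rest = 8; eighth rest = 4; half = 16; eighth = 4.
Total: 16 + 16 + 3 + 6 + 8 + 4 + 16 + 4 = 73.
73 ÷ 16 = 4 complete bars with 9 left over.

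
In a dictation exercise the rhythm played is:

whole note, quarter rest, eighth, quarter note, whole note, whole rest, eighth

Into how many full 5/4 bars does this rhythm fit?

One bar of 5/4 = 10 eighth notes.
Convert each value to eighth notes: whole note = 8; quarter rest = 2; eighth = 1; quarter note = 2; whole note = 8; whole rest = 8; eighth = 1.
Sum: 8 + 2 + 1 + 2 + 8 + 8 + 1 = 30.
30 ÷ 10 = 3 complete bars with 0 left over.

3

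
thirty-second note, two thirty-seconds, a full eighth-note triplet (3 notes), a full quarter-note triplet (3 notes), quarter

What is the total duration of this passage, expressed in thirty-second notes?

In thirty-second notes: thirty-second note = 1; thirty-second = 1; thirty-second = 1; a full eighth-note triplet (3 notes) (three triplet eighths span one quarter) = 8; a full quarter-note triplet (3 notes) (three triplet quarters span one half) = 16; quarter = 8.
Adding: 1 + 1 + 1 + 8 + 16 + 8 = 35 thirty-second notes.

35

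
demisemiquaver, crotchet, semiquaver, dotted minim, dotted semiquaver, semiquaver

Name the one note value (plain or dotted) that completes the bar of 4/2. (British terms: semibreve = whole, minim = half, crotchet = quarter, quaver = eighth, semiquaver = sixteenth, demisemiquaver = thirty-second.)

The bar of 4/2 = 64 thirty-second notes.
Express everything in thirty-second notes: demisemiquaver = 1; crotchet = 8; semiquaver = 2; dotted minim = 24; dotted semiquaver = 3; semiquaver = 2.
Sum: 1 + 8 + 2 + 24 + 3 + 2 = 40.
Remaining: 64 − 40 = 24 thirty-second notes, which is a dotted half note.

dotted half note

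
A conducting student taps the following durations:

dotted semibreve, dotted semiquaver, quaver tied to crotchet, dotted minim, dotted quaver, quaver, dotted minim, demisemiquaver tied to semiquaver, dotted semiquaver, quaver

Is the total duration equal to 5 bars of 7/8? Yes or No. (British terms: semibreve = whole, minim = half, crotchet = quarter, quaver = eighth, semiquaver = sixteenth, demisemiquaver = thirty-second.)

No

One bar of 7/8 = 28 thirty-second notes, so 5 bars = 140.
Working in thirty-second notes: dotted semibreve = 48; dotted semiquaver = 3; quaver tied to crotchet (quaver + crotchet) = 12; dotted minim = 24; dotted quaver = 6; quaver = 4; dotted minim = 24; demisemiquaver tied to semiquaver (demisemiquaver + semiquaver) = 3; dotted semiquaver = 3; quaver = 4.
Total: 48 + 3 + 12 + 24 + 6 + 4 + 24 + 3 + 3 + 4 = 131.
131 falls short of 140, so the answer is No.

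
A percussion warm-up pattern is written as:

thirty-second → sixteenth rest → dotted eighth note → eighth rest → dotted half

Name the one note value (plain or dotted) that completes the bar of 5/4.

The bar of 5/4 = 40 thirty-second notes.
Working in thirty-second notes: thirty-second = 1; sixteenth rest = 2; dotted eighth note = 6; eighth rest = 4; dotted half = 24.
Altogether 1 + 2 + 6 + 4 + 24 = 37.
Remaining: 40 − 37 = 3 thirty-second notes, which is a dotted sixteenth note.

dotted sixteenth note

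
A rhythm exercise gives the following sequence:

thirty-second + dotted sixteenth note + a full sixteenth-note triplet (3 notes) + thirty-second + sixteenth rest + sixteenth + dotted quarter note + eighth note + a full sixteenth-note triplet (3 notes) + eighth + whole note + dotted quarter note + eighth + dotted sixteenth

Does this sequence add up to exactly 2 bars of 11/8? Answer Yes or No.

Yes

One bar of 11/8 = 44 thirty-second notes, so 2 bars = 88.
Convert each value to thirty-second notes: thirty-second = 1; dotted sixteenth note = 3; a full sixteenth-note triplet (3 notes) (three triplet sixteenths span one eighth) = 4; thirty-second = 1; sixteenth rest = 2; sixteenth = 2; dotted quarter note = 12; eighth note = 4; a full sixteenth-note triplet (3 notes) (three triplet sixteenths span one eighth) = 4; eighth = 4; whole note = 32; dotted quarter note = 12; eighth = 4; dotted sixteenth = 3.
Altogether 1 + 3 + 4 + 1 + 2 + 2 + 12 + 4 + 4 + 4 + 32 + 12 + 4 + 3 = 88.
88 equals 88, so the answer is Yes.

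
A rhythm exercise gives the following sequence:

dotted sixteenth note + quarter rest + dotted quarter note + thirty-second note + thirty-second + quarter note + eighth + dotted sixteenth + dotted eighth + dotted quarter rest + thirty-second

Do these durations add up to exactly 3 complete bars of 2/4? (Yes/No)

One bar of 2/4 = 16 thirty-second notes, so 3 bars = 48.
Working in thirty-second notes: dotted sixteenth note = 3; quarter rest = 8; dotted quarter note = 12; thirty-second note = 1; thirty-second = 1; quarter note = 8; eighth = 4; dotted sixteenth = 3; dotted eighth = 6; dotted quarter rest = 12; thirty-second = 1.
Adding: 3 + 8 + 12 + 1 + 1 + 8 + 4 + 3 + 6 + 12 + 1 = 59.
59 exceeds 48, so the answer is No.

No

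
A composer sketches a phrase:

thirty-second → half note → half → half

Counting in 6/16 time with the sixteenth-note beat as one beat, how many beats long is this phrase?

One sixteenth-note beat = 2 thirty-second notes.
Working in thirty-second notes: thirty-second = 1; half note = 16; half = 16; half = 16.
Total: 1 + 16 + 16 + 16 = 49.
49 ÷ 2 = 24.5 beats.

24.5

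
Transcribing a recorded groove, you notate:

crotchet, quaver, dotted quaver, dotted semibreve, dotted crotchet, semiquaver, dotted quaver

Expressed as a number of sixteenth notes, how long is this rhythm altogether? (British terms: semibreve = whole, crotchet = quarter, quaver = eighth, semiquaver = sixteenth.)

43

Each duration in sixteenth notes: crotchet = 4; quaver = 2; dotted quaver = 3; dotted semibreve = 24; dotted crotchet = 6; semiquaver = 1; dotted quaver = 3.
Total: 4 + 2 + 3 + 24 + 6 + 1 + 3 = 43 sixteenth notes.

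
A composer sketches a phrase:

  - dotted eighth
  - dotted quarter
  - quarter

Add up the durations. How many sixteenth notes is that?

13

Each duration in sixteenth notes: dotted eighth = 3; dotted quarter = 6; quarter = 4.
Altogether 3 + 6 + 4 = 13 sixteenth notes.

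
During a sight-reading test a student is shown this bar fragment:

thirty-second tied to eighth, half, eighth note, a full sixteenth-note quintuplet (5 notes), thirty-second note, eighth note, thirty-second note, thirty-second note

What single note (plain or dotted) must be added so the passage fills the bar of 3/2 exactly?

The bar of 3/2 = 48 thirty-second notes.
Convert each value to thirty-second notes: thirty-second tied to eighth (thirty-second + eighth) = 5; half = 16; eighth note = 4; a full sixteenth-note quintuplet (5 notes) (five quintuplet sixteenths span one quarter) = 8; thirty-second note = 1; eighth note = 4; thirty-second note = 1; thirty-second note = 1.
Altogether 5 + 16 + 4 + 8 + 1 + 4 + 1 + 1 = 40.
Remaining: 48 − 40 = 8 thirty-second notes, which is a quarter note.

quarter note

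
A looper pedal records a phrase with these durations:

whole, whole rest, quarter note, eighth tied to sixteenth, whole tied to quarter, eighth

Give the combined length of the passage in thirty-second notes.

Working in thirty-second notes: whole = 32; whole rest = 32; quarter note = 8; eighth tied to sixteenth (eighth + sixteenth) = 6; whole tied to quarter (whole + quarter) = 40; eighth = 4.
Total: 32 + 32 + 8 + 6 + 40 + 4 = 122 thirty-second notes.

122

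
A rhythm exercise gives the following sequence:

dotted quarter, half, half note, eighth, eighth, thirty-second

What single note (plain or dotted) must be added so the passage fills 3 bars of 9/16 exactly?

thirty-second note

3 bars of 9/16 = 54 thirty-second notes.
In thirty-second notes: dotted quarter = 12; half = 16; half note = 16; eighth = 4; eighth = 4; thirty-second = 1.
Adding: 12 + 16 + 16 + 4 + 4 + 1 = 53.
Remaining: 54 − 53 = 1 thirty-second note, which is a thirty-second note.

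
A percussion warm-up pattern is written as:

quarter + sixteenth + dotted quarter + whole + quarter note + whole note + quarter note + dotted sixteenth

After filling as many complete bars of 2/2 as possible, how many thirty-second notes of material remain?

One bar of 2/2 = 32 thirty-second notes.
In thirty-second notes: quarter = 8; sixteenth = 2; dotted quarter = 12; whole = 32; quarter note = 8; whole note = 32; quarter note = 8; dotted sixteenth = 3.
Adding: 8 + 2 + 12 + 32 + 8 + 32 + 8 + 3 = 105.
105 ÷ 32 = 3 complete bars with 9 thirty-second notes remaining.

9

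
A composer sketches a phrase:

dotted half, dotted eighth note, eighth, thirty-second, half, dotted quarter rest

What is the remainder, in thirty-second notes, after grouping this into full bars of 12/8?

One bar of 12/8 = 48 thirty-second notes.
Each duration in thirty-second notes: dotted half = 24; dotted eighth note = 6; eighth = 4; thirty-second = 1; half = 16; dotted quarter rest = 12.
Total: 24 + 6 + 4 + 1 + 16 + 12 = 63.
63 ÷ 48 = 1 complete bar with 15 thirty-second notes remaining.

15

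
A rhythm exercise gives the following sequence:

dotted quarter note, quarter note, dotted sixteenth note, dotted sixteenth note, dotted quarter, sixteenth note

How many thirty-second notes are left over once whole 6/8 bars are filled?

16

One bar of 6/8 = 24 thirty-second notes.
Express everything in thirty-second notes: dotted quarter note = 12; quarter note = 8; dotted sixteenth note = 3; dotted sixteenth note = 3; dotted quarter = 12; sixteenth note = 2.
Total: 12 + 8 + 3 + 3 + 12 + 2 = 40.
40 ÷ 24 = 1 complete bar with 16 thirty-second notes remaining.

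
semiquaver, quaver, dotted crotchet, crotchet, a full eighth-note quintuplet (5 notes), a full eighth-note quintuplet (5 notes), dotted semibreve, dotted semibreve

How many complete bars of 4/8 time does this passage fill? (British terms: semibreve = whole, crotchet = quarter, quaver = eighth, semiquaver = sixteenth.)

One bar of 4/8 = 8 sixteenth notes.
In sixteenth notes: semiquaver = 1; quaver = 2; dotted crotchet = 6; crotchet = 4; a full eighth-note quintuplet (5 notes) (five quintuplet eighths span one half) = 8; a full eighth-note quintuplet (5 notes) (five quintuplet eighths span one half) = 8; dotted semibreve = 24; dotted semibreve = 24.
Total: 1 + 2 + 6 + 4 + 8 + 8 + 24 + 24 = 77.
77 ÷ 8 = 9 complete bars with 5 left over.

9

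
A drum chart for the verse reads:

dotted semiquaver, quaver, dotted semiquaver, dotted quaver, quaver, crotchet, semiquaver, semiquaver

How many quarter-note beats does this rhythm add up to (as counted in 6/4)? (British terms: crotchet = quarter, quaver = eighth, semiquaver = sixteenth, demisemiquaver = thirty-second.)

One quarter-note beat = 8 thirty-second notes.
Working in thirty-second notes: dotted semiquaver = 3; quaver = 4; dotted semiquaver = 3; dotted quaver = 6; quaver = 4; crotchet = 8; semiquaver = 2; semiquaver = 2.
Sum: 3 + 4 + 3 + 6 + 4 + 8 + 2 + 2 = 32.
32 ÷ 8 = 4 beats.

4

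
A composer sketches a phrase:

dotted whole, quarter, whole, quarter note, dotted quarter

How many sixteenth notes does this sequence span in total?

54

Each duration in sixteenth notes: dotted whole = 24; quarter = 4; whole = 16; quarter note = 4; dotted quarter = 6.
Altogether 24 + 4 + 16 + 4 + 6 = 54 sixteenth notes.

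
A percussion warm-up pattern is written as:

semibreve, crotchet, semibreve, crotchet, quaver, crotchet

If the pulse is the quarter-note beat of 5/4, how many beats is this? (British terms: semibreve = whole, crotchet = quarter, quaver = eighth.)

One quarter-note beat = 2 eighth notes.
Express everything in eighth notes: semibreve = 8; crotchet = 2; semibreve = 8; crotchet = 2; quaver = 1; crotchet = 2.
Altogether 8 + 2 + 8 + 2 + 1 + 2 = 23.
23 ÷ 2 = 11.5 beats.

11.5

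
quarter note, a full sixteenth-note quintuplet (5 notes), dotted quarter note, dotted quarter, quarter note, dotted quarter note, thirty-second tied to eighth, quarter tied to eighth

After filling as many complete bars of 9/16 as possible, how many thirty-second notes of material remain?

One bar of 9/16 = 18 thirty-second notes.
Express everything in thirty-second notes: quarter note = 8; a full sixteenth-note quintuplet (5 notes) (five quintuplet sixteenths span one quarter) = 8; dotted quarter note = 12; dotted quarter = 12; quarter note = 8; dotted quarter note = 12; thirty-second tied to eighth (thirty-second + eighth) = 5; quarter tied to eighth (quarter + eighth) = 12.
Total: 8 + 8 + 12 + 12 + 8 + 12 + 5 + 12 = 77.
77 ÷ 18 = 4 complete bars with 5 thirty-second notes remaining.

5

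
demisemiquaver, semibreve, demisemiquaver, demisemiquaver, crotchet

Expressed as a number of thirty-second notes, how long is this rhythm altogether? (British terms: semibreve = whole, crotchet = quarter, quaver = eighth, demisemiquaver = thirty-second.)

43

Each duration in thirty-second notes: demisemiquaver = 1; semibreve = 32; demisemiquaver = 1; demisemiquaver = 1; crotchet = 8.
Altogether 1 + 32 + 1 + 1 + 8 = 43 thirty-second notes.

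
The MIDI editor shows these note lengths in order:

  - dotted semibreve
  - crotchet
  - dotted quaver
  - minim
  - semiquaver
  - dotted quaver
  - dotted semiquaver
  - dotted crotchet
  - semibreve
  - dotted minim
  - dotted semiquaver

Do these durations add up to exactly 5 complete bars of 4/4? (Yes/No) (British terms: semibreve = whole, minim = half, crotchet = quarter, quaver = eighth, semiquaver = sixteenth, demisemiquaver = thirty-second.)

Yes

One bar of 4/4 = 32 thirty-second notes, so 5 bars = 160.
Each duration in thirty-second notes: dotted semibreve = 48; crotchet = 8; dotted quaver = 6; minim = 16; semiquaver = 2; dotted quaver = 6; dotted semiquaver = 3; dotted crotchet = 12; semibreve = 32; dotted minim = 24; dotted semiquaver = 3.
Sum: 48 + 8 + 6 + 16 + 2 + 6 + 3 + 12 + 32 + 24 + 3 = 160.
160 equals 160, so the answer is Yes.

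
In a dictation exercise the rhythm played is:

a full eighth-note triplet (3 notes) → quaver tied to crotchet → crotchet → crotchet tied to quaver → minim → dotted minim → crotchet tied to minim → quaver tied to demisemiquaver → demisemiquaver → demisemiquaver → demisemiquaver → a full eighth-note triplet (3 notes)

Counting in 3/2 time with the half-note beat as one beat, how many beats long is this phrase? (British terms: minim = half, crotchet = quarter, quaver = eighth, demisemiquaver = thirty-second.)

7.5

One half-note beat = 16 thirty-second notes.
Each duration in thirty-second notes: a full eighth-note triplet (3 notes) (three triplet eighths span one quarter) = 8; quaver tied to crotchet (quaver + crotchet) = 12; crotchet = 8; crotchet tied to quaver (crotchet + quaver) = 12; minim = 16; dotted minim = 24; crotchet tied to minim (crotchet + minim) = 24; quaver tied to demisemiquaver (quaver + demisemiquaver) = 5; demisemiquaver = 1; demisemiquaver = 1; demisemiquaver = 1; a full eighth-note triplet (3 notes) (three triplet eighths span one quarter) = 8.
Altogether 8 + 12 + 8 + 12 + 16 + 24 + 24 + 5 + 1 + 1 + 1 + 8 = 120.
120 ÷ 16 = 7.5 beats.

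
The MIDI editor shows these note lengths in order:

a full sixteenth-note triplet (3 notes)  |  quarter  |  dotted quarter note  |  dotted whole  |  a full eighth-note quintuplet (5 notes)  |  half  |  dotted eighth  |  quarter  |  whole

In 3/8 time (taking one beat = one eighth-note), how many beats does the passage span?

One eighth-note beat = 2 sixteenth notes.
Each duration in sixteenth notes: a full sixteenth-note triplet (3 notes) (three triplet sixteenths span one eighth) = 2; quarter = 4; dotted quarter note = 6; dotted whole = 24; a full eighth-note quintuplet (5 notes) (five quintuplet eighths span one half) = 8; half = 8; dotted eighth = 3; quarter = 4; whole = 16.
Sum: 2 + 4 + 6 + 24 + 8 + 8 + 3 + 4 + 16 = 75.
75 ÷ 2 = 37.5 beats.

37.5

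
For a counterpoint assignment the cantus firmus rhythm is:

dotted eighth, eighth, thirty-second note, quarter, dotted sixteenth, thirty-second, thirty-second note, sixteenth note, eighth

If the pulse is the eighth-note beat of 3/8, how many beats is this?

7.5

One eighth-note beat = 4 thirty-second notes.
In thirty-second notes: dotted eighth = 6; eighth = 4; thirty-second note = 1; quarter = 8; dotted sixteenth = 3; thirty-second = 1; thirty-second note = 1; sixteenth note = 2; eighth = 4.
Total: 6 + 4 + 1 + 8 + 3 + 1 + 1 + 2 + 4 = 30.
30 ÷ 4 = 7.5 beats.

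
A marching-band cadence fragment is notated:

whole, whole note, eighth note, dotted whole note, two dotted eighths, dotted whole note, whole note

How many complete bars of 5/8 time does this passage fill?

One bar of 5/8 = 10 sixteenth notes.
Working in sixteenth notes: whole = 16; whole note = 16; eighth note = 2; dotted whole note = 24; dotted eighth = 3; dotted eighth = 3; dotted whole note = 24; whole note = 16.
Adding: 16 + 16 + 2 + 24 + 3 + 3 + 24 + 16 = 104.
104 ÷ 10 = 10 complete bars with 4 left over.

10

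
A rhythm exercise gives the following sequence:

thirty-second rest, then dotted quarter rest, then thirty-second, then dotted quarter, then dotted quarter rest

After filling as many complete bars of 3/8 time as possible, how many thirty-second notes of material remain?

One bar of 3/8 = 12 thirty-second notes.
In thirty-second notes: thirty-second rest = 1; dotted quarter rest = 12; thirty-second = 1; dotted quarter = 12; dotted quarter rest = 12.
Altogether 1 + 12 + 1 + 12 + 12 = 38.
38 ÷ 12 = 3 complete bars with 2 thirty-second notes remaining.

2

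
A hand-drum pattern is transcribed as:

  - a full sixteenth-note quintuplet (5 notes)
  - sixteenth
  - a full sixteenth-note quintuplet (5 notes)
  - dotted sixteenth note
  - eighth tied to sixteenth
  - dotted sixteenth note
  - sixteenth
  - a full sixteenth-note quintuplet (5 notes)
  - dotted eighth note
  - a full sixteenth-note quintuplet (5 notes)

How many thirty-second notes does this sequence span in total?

Convert each value to thirty-second notes: a full sixteenth-note quintuplet (5 notes) (five quintuplet sixteenths span one quarter) = 8; sixteenth = 2; a full sixteenth-note quintuplet (5 notes) (five quintuplet sixteenths span one quarter) = 8; dotted sixteenth note = 3; eighth tied to sixteenth (eighth + sixteenth) = 6; dotted sixteenth note = 3; sixteenth = 2; a full sixteenth-note quintuplet (5 notes) (five quintuplet sixteenths span one quarter) = 8; dotted eighth note = 6; a full sixteenth-note quintuplet (5 notes) (five quintuplet sixteenths span one quarter) = 8.
Altogether 8 + 2 + 8 + 3 + 6 + 3 + 2 + 8 + 6 + 8 = 54 thirty-second notes.

54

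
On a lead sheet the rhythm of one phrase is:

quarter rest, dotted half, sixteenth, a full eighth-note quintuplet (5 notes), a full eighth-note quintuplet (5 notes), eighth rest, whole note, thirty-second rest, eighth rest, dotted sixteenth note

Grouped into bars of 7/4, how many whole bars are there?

One bar of 7/4 = 56 thirty-second notes.
Convert each value to thirty-second notes: quarter rest = 8; dotted half = 24; sixteenth = 2; a full eighth-note quintuplet (5 notes) (five quintuplet eighths span one half) = 16; a full eighth-note quintuplet (5 notes) (five quintuplet eighths span one half) = 16; eighth rest = 4; whole note = 32; thirty-second rest = 1; eighth rest = 4; dotted sixteenth note = 3.
Sum: 8 + 24 + 2 + 16 + 16 + 4 + 32 + 1 + 4 + 3 = 110.
110 ÷ 56 = 1 complete bar with 54 left over.

1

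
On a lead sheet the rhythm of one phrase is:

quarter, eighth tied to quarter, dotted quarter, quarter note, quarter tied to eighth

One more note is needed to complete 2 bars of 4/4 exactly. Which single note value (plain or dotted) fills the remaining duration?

dotted quarter note

2 bars of 4/4 = 16 eighth notes.
Express everything in eighth notes: quarter = 2; eighth tied to quarter (eighth + quarter) = 3; dotted quarter = 3; quarter note = 2; quarter tied to eighth (quarter + eighth) = 3.
Sum: 2 + 3 + 3 + 2 + 3 = 13.
Remaining: 16 − 13 = 3 eighth notes, which is a dotted quarter note.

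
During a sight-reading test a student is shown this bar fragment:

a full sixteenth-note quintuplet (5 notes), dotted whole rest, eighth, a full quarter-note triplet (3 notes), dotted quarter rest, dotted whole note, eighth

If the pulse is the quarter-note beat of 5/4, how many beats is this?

One quarter-note beat = 2 eighth notes.
Express everything in eighth notes: a full sixteenth-note quintuplet (5 notes) (five quintuplet sixteenths span one quarter) = 2; dotted whole rest = 12; eighth = 1; a full quarter-note triplet (3 notes) (three triplet quarters span one half) = 4; dotted quarter rest = 3; dotted whole note = 12; eighth = 1.
Adding: 2 + 12 + 1 + 4 + 3 + 12 + 1 = 35.
35 ÷ 2 = 17.5 beats.

17.5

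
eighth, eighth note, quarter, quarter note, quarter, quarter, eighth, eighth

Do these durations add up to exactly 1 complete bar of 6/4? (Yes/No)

One bar of 6/4 = 12 eighth notes.
Express everything in eighth notes: eighth = 1; eighth note = 1; quarter = 2; quarter note = 2; quarter = 2; quarter = 2; eighth = 1; eighth = 1.
Sum: 1 + 1 + 2 + 2 + 2 + 2 + 1 + 1 = 12.
12 equals 12, so the answer is Yes.

Yes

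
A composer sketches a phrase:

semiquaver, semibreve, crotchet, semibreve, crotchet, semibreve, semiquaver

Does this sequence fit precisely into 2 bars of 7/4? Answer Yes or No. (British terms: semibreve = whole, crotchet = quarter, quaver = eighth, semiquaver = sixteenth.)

No

One bar of 7/4 = 28 sixteenth notes, so 2 bars = 56.
Each duration in sixteenth notes: semiquaver = 1; semibreve = 16; crotchet = 4; semibreve = 16; crotchet = 4; semibreve = 16; semiquaver = 1.
Sum: 1 + 16 + 4 + 16 + 4 + 16 + 1 = 58.
58 exceeds 56, so the answer is No.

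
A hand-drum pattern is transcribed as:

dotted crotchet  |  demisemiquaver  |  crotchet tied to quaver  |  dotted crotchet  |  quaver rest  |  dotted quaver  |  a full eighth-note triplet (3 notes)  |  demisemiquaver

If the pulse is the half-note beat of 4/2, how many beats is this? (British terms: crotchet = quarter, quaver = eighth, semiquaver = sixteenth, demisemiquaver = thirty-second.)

3.5

One half-note beat = 16 thirty-second notes.
In thirty-second notes: dotted crotchet = 12; demisemiquaver = 1; crotchet tied to quaver (crotchet + quaver) = 12; dotted crotchet = 12; quaver rest = 4; dotted quaver = 6; a full eighth-note triplet (3 notes) (three triplet eighths span one quarter) = 8; demisemiquaver = 1.
Adding: 12 + 1 + 12 + 12 + 4 + 6 + 8 + 1 = 56.
56 ÷ 16 = 3.5 beats.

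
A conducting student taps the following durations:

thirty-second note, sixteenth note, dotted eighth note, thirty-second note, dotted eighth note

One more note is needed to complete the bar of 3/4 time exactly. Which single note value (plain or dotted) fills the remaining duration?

quarter note

The bar of 3/4 = 24 thirty-second notes.
In thirty-second notes: thirty-second note = 1; sixteenth note = 2; dotted eighth note = 6; thirty-second note = 1; dotted eighth note = 6.
Total: 1 + 2 + 6 + 1 + 6 = 16.
Remaining: 24 − 16 = 8 thirty-second notes, which is a quarter note.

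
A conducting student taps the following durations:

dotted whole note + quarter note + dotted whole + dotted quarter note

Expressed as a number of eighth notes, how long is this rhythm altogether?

29

Working in eighth notes: dotted whole note = 12; quarter note = 2; dotted whole = 12; dotted quarter note = 3.
Sum: 12 + 2 + 12 + 3 = 29 eighth notes.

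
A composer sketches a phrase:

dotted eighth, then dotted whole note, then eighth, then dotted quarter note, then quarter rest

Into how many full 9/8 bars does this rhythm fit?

2

One bar of 9/8 = 18 sixteenth notes.
In sixteenth notes: dotted eighth = 3; dotted whole note = 24; eighth = 2; dotted quarter note = 6; quarter rest = 4.
Total: 3 + 24 + 2 + 6 + 4 = 39.
39 ÷ 18 = 2 complete bars with 3 left over.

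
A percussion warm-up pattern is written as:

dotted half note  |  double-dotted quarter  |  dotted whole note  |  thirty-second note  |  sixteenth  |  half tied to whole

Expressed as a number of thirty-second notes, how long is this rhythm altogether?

137

Working in thirty-second notes: dotted half note = 24; double-dotted quarter = 14; dotted whole note = 48; thirty-second note = 1; sixteenth = 2; half tied to whole (half + whole) = 48.
Adding: 24 + 14 + 48 + 1 + 2 + 48 = 137 thirty-second notes.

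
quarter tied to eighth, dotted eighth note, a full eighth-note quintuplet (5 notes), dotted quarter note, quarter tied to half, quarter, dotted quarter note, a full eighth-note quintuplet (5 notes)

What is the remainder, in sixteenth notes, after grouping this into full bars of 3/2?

5

One bar of 3/2 = 24 sixteenth notes.
In sixteenth notes: quarter tied to eighth (quarter + eighth) = 6; dotted eighth note = 3; a full eighth-note quintuplet (5 notes) (five quintuplet eighths span one half) = 8; dotted quarter note = 6; quarter tied to half (quarter + half) = 12; quarter = 4; dotted quarter note = 6; a full eighth-note quintuplet (5 notes) (five quintuplet eighths span one half) = 8.
Sum: 6 + 3 + 8 + 6 + 12 + 4 + 6 + 8 = 53.
53 ÷ 24 = 2 complete bars with 5 sixteenth notes remaining.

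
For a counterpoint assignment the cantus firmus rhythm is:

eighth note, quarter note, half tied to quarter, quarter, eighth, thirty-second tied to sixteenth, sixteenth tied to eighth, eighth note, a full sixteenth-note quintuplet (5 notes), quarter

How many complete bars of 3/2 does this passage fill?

One bar of 3/2 = 48 thirty-second notes.
Working in thirty-second notes: eighth note = 4; quarter note = 8; half tied to quarter (half + quarter) = 24; quarter = 8; eighth = 4; thirty-second tied to sixteenth (thirty-second + sixteenth) = 3; sixteenth tied to eighth (sixteenth + eighth) = 6; eighth note = 4; a full sixteenth-note quintuplet (5 notes) (five quintuplet sixteenths span one quarter) = 8; quarter = 8.
Total: 4 + 8 + 24 + 8 + 4 + 3 + 6 + 4 + 8 + 8 = 77.
77 ÷ 48 = 1 complete bar with 29 left over.

1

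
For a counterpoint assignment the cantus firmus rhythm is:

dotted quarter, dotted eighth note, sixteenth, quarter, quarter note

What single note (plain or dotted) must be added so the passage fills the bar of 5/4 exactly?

eighth note

The bar of 5/4 = 20 sixteenth notes.
Convert each value to sixteenth notes: dotted quarter = 6; dotted eighth note = 3; sixteenth = 1; quarter = 4; quarter note = 4.
Sum: 6 + 3 + 1 + 4 + 4 = 18.
Remaining: 20 − 18 = 2 sixteenth notes, which is a eighth note.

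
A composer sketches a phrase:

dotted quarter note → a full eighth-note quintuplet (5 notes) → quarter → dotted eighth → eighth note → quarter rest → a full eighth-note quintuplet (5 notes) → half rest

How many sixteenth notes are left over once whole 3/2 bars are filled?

One bar of 3/2 = 24 sixteenth notes.
Working in sixteenth notes: dotted quarter note = 6; a full eighth-note quintuplet (5 notes) (five quintuplet eighths span one half) = 8; quarter = 4; dotted eighth = 3; eighth note = 2; quarter rest = 4; a full eighth-note quintuplet (5 notes) (five quintuplet eighths span one half) = 8; half rest = 8.
Sum: 6 + 8 + 4 + 3 + 2 + 4 + 8 + 8 = 43.
43 ÷ 24 = 1 complete bar with 19 sixteenth notes remaining.

19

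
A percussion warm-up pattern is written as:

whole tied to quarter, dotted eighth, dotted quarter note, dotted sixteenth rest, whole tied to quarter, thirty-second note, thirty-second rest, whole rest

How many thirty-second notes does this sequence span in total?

135

Working in thirty-second notes: whole tied to quarter (whole + quarter) = 40; dotted eighth = 6; dotted quarter note = 12; dotted sixteenth rest = 3; whole tied to quarter (whole + quarter) = 40; thirty-second note = 1; thirty-second rest = 1; whole rest = 32.
Total: 40 + 6 + 12 + 3 + 40 + 1 + 1 + 32 = 135 thirty-second notes.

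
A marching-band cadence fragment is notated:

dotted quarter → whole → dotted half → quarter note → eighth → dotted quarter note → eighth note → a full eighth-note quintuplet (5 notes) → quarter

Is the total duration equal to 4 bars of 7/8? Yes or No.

One bar of 7/8 = 7 eighth notes, so 4 bars = 28.
Each duration in eighth notes: dotted quarter = 3; whole = 8; dotted half = 6; quarter note = 2; eighth = 1; dotted quarter note = 3; eighth note = 1; a full eighth-note quintuplet (5 notes) (five quintuplet eighths span one half) = 4; quarter = 2.
Sum: 3 + 8 + 6 + 2 + 1 + 3 + 1 + 4 + 2 = 30.
30 exceeds 28, so the answer is No.

No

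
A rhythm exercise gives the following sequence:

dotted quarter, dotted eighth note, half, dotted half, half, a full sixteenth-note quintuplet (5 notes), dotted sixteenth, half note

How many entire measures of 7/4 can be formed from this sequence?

One bar of 7/4 = 56 thirty-second notes.
Working in thirty-second notes: dotted quarter = 12; dotted eighth note = 6; half = 16; dotted half = 24; half = 16; a full sixteenth-note quintuplet (5 notes) (five quintuplet sixteenths span one quarter) = 8; dotted sixteenth = 3; half note = 16.
Sum: 12 + 6 + 16 + 24 + 16 + 8 + 3 + 16 = 101.
101 ÷ 56 = 1 complete bar with 45 left over.

1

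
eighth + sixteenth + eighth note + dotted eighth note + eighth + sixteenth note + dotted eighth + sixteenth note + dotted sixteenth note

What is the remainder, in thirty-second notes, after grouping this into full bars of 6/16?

One bar of 6/16 = 12 thirty-second notes.
Each duration in thirty-second notes: eighth = 4; sixteenth = 2; eighth note = 4; dotted eighth note = 6; eighth = 4; sixteenth note = 2; dotted eighth = 6; sixteenth note = 2; dotted sixteenth note = 3.
Total: 4 + 2 + 4 + 6 + 4 + 2 + 6 + 2 + 3 = 33.
33 ÷ 12 = 2 complete bars with 9 thirty-second notes remaining.

9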